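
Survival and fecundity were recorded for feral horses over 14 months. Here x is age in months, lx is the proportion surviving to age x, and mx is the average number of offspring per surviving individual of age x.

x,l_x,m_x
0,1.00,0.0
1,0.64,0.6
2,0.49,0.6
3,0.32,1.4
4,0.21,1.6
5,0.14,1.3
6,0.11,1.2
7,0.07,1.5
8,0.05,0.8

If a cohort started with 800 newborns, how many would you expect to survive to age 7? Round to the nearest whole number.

56

Expected survivors = N0 · l_7 = 800 × 0.07 = 56 → 56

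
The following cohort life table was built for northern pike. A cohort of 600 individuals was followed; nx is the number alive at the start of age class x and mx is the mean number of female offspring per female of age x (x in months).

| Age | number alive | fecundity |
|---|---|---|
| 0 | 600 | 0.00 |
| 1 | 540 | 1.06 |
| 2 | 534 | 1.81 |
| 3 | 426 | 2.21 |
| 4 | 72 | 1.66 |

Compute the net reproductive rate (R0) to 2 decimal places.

lx = nx/n0 = nx/600: 1, 0.9, 0.89, 0.71, 0.12
lx·mx by age: 0, 0.954, 1.6109, 1.5691, 0.1992
R0 = Σ lx·mx = 4.3332 → 4.33

4.33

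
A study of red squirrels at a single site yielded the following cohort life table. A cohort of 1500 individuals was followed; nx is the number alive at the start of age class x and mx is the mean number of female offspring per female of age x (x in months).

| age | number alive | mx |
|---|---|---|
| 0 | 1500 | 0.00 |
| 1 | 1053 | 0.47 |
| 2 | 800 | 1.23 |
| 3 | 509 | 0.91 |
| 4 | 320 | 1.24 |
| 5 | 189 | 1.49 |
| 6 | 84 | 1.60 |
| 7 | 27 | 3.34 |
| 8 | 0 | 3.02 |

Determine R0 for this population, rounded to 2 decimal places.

1.90

lx = nx/n0 = nx/1500: 1, 0.702, 0.53333…, 0.33933…, 0.21333…, 0.126, 0.056, 0.018, 0
lx·mx by age: 0, 0.32994, 0.656…, 0.308793…, 0.264533…, 0.18774, 0.0896, 0.06012, 0
R0 = Σ lx·mx = 1.896727… → 1.90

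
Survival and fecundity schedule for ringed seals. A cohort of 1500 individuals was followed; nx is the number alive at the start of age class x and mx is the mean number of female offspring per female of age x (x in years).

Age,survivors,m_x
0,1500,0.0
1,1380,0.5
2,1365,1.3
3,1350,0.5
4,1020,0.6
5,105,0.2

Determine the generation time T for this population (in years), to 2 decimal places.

2.34

lx = nx/n0 = nx/1500: 1, 0.92, 0.91, 0.9, 0.68, 0.07
lx·mx: 0, 0.46, 1.183, 0.45, 0.408, 0.014 → R0 = 2.515
x·lx·mx: 0, 0.46, 2.366, 1.35, 1.632, 0.07 → Σ = 5.878
T = 5.878 / 2.515 = 2.337177… → 2.34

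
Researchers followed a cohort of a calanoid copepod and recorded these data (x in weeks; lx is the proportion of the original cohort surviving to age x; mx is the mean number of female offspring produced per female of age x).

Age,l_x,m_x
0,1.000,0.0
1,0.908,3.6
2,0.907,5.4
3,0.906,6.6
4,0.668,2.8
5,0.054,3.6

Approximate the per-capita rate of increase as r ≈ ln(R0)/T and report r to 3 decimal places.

1.145

R0 = Σ lx·mx = 0 + 3.2688 + 4.8978 + 5.9796 + 1.8704 + 0.1944 = 16.211
Σ x·lx·mx = 39.4568; T = 39.4568/16.211 = 2.43395…
r ≈ ln(R0)/T = ln(16.211)/2.43395… = 1.14451… → 1.145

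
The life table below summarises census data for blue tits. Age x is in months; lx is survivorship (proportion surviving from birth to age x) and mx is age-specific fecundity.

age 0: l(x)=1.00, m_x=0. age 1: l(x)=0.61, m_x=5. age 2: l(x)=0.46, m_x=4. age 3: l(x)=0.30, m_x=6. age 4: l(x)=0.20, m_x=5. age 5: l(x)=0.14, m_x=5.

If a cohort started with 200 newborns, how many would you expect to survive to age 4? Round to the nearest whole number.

40

Expected survivors = N0 · l_4 = 200 × 0.20 = 40 → 40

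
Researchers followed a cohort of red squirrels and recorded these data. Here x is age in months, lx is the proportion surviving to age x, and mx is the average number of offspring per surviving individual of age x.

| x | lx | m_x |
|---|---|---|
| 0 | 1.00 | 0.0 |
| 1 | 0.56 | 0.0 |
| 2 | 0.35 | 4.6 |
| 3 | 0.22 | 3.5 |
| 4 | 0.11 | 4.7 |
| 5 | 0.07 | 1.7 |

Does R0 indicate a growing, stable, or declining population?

growing

R0 = Σ lx·mx = 0 + 0 + 1.61 + 0.77 + 0.517 + 0.119 = 3.016
R0 > 1, so the population is growing.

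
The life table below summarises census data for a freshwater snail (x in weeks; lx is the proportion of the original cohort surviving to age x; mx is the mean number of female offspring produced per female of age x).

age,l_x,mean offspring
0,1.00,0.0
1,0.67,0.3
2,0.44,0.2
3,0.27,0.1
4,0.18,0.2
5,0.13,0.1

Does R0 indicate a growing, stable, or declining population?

declining

R0 = Σ lx·mx = 0 + 0.201 + 0.088 + 0.027 + 0.036 + 0.013 = 0.365
R0 < 1, so the population is declining.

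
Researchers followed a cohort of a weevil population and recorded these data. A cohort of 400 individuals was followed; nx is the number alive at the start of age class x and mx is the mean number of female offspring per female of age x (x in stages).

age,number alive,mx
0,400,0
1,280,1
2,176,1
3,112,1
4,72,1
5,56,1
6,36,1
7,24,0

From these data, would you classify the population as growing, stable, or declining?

growing

lx = nx/n0 = nx/400: 1, 0.7, 0.44, 0.28, 0.18, 0.14, 0.09, 0.06
R0 = Σ lx·mx = 0 + 0.7 + 0.44 + 0.28 + 0.18 + 0.14 + 0.09 + 0 = 1.83
R0 > 1, so the population is growing.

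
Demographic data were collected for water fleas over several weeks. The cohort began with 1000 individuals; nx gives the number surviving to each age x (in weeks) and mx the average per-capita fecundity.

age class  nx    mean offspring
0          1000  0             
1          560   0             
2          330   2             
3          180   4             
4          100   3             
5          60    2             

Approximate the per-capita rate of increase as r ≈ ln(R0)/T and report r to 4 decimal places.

0.2004

lx = nx/n0 = nx/1000: 1, 0.56, 0.33, 0.18, 0.1, 0.06
R0 = Σ lx·mx = 0 + 0 + 0.66 + 0.72 + 0.3 + 0.12 = 1.8
Σ x·lx·mx = 5.28; T = 5.28/1.8 = 2.93333…
r ≈ ln(R0)/T = ln(1.8)/2.93333… = 0.200382… → 0.2004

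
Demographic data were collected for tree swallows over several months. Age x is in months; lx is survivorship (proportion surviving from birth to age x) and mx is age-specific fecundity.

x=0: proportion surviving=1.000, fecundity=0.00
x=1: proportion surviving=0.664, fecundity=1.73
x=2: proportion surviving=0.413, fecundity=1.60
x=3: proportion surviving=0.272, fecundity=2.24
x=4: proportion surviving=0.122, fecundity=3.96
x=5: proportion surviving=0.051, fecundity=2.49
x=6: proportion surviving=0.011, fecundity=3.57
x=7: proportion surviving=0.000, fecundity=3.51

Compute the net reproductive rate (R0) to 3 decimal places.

lx·mx by age: 0, 1.14872, 0.6608, 0.60928, 0.48312, 0.12699, 0.03927, 0
R0 = Σ lx·mx = 3.06818 → 3.068

3.068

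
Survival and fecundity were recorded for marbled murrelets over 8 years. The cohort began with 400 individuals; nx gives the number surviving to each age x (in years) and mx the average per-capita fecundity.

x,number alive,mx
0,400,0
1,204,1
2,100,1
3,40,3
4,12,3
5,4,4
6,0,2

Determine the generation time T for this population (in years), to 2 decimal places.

2.08

lx = nx/n0 = nx/400: 1, 0.51, 0.25, 0.1, 0.03, 0.01, 0
lx·mx: 0, 0.51, 0.25, 0.3, 0.09, 0.04, 0 → R0 = 1.19
x·lx·mx: 0, 0.51, 0.5, 0.9, 0.36, 0.2, 0 → Σ = 2.47
T = 2.47 / 1.19 = 2.07563… → 2.08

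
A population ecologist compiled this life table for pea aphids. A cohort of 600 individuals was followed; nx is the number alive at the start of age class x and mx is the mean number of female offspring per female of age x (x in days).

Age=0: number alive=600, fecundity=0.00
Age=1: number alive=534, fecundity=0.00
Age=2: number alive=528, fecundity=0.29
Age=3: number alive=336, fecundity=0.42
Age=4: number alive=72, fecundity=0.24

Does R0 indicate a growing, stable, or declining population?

declining

lx = nx/n0 = nx/600: 1, 0.89, 0.88, 0.56, 0.12
R0 = Σ lx·mx = 0 + 0 + 0.2552 + 0.2352 + 0.0288 = 0.5192
R0 < 1, so the population is declining.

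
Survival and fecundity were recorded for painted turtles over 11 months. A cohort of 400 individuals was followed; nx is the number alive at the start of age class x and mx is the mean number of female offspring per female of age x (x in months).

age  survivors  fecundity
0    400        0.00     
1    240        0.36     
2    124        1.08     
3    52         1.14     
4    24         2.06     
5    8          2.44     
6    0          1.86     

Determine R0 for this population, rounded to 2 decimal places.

lx = nx/n0 = nx/400: 1, 0.6, 0.31, 0.13, 0.06, 0.02, 0
lx·mx by age: 0, 0.216, 0.3348, 0.1482, 0.1236, 0.0488, 0
R0 = Σ lx·mx = 0.8714 → 0.87

0.87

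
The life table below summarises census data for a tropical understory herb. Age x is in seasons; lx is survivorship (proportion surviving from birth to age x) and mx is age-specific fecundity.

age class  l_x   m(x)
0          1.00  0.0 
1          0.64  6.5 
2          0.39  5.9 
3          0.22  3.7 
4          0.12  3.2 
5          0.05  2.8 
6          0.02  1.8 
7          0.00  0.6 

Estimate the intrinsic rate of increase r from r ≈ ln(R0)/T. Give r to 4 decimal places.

1.1811

R0 = Σ lx·mx = 0 + 4.16 + 2.301 + 0.814 + 0.384 + 0.14 + 0.036 + 0 = 7.835
Σ x·lx·mx = 13.656; T = 13.656/7.835 = 1.74295…
r ≈ ln(R0)/T = ln(7.835)/1.74295… = 1.181103… → 1.1811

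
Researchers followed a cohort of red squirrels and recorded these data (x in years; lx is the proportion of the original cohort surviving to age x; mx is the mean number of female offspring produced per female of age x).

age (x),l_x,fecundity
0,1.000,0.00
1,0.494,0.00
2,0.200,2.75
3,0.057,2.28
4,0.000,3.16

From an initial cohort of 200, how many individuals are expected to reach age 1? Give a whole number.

Expected survivors = N0 · l_1 = 200 × 0.494 = 98.8 → 99

99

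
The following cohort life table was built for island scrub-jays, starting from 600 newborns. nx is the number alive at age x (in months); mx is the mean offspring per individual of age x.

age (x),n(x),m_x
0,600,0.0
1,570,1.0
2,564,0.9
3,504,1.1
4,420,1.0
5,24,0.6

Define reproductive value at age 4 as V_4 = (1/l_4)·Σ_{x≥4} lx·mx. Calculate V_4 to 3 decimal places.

lx = nx/n0 = nx/600: 1, 0.95, 0.94, 0.84, 0.7, 0.04
lx·mx for x ≥ 4: 0.7, 0.024 → sum = 0.724
V_4 = 0.724 / l_4 = 0.724 / 0.7 = 1.034286… → 1.034

1.034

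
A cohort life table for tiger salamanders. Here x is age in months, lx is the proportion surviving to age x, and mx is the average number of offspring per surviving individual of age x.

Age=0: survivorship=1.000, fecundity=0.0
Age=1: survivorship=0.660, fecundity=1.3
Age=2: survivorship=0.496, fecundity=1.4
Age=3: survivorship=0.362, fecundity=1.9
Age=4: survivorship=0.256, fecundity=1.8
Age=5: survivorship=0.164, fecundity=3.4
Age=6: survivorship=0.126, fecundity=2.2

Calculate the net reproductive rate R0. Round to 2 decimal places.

lx·mx by age: 0, 0.858, 0.6944, 0.6878, 0.4608, 0.5576, 0.2772
R0 = Σ lx·mx = 3.5358 → 3.54

3.54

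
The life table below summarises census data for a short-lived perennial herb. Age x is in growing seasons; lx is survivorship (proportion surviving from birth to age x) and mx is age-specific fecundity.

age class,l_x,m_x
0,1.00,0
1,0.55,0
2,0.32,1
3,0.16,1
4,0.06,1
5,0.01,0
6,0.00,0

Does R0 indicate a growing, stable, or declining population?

declining

R0 = Σ lx·mx = 0 + 0 + 0.32 + 0.16 + 0.06 + 0 + 0 = 0.54
R0 < 1, so the population is declining.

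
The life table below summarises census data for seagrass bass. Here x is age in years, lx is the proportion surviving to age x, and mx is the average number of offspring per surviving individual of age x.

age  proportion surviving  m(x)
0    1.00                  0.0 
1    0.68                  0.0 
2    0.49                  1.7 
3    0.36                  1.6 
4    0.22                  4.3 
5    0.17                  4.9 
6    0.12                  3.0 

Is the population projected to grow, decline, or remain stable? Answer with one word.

growing

R0 = Σ lx·mx = 0 + 0 + 0.833 + 0.576 + 0.946 + 0.833 + 0.36 = 3.548
R0 > 1, so the population is growing.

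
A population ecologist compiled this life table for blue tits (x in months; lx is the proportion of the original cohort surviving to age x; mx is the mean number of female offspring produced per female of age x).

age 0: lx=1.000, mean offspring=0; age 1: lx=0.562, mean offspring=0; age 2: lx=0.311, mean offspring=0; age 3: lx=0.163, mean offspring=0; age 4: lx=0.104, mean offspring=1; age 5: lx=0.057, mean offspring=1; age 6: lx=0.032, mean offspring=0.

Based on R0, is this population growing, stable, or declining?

R0 = Σ lx·mx = 0 + 0 + 0 + 0 + 0.104 + 0.057 + 0 = 0.161
R0 < 1, so the population is declining.

declining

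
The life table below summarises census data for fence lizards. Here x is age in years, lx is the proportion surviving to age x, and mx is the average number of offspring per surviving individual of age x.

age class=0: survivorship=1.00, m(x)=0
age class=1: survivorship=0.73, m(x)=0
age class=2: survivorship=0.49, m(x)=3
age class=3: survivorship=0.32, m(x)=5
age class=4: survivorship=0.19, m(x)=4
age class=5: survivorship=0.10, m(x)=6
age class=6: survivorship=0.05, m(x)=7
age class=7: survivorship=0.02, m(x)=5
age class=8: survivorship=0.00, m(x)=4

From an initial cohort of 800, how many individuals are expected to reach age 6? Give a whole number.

Expected survivors = N0 · l_6 = 800 × 0.05 = 40 → 40

40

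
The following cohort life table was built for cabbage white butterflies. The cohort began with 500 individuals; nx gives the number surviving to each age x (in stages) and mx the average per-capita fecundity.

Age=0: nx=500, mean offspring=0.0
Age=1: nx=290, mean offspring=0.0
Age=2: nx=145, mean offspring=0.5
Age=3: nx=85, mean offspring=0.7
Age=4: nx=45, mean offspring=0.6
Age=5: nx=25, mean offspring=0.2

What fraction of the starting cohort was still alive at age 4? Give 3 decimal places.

l_4 = n_4/n_0 = 45/500 = 0.09 → 0.090

0.090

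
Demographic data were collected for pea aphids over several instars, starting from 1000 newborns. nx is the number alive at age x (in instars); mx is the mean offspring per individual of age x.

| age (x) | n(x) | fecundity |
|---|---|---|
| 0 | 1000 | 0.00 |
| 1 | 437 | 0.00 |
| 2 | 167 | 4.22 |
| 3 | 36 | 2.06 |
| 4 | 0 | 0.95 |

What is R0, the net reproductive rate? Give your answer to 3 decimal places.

lx = nx/n0 = nx/1000: 1, 0.437, 0.167, 0.036, 0
lx·mx by age: 0, 0, 0.70474, 0.07416, 0
R0 = Σ lx·mx = 0.7789 → 0.779

0.779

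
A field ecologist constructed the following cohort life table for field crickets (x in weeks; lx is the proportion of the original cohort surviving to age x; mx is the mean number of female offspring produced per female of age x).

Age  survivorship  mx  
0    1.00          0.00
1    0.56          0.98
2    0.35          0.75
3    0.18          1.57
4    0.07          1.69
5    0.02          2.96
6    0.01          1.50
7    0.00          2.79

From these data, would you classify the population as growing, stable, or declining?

R0 = Σ lx·mx = 0 + 0.5488 + 0.2625 + 0.2826 + 0.1183 + 0.0592 + 0.015 + 0 = 1.2864
R0 > 1, so the population is growing.

growing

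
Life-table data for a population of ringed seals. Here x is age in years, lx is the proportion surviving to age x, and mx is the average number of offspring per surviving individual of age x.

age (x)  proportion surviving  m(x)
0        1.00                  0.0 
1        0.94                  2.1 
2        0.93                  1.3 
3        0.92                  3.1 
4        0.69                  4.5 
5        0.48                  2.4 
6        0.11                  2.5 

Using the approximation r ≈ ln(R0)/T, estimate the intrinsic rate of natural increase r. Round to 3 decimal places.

R0 = Σ lx·mx = 0 + 1.974 + 1.209 + 2.852 + 3.105 + 1.152 + 0.275 = 10.567
Σ x·lx·mx = 32.778; T = 32.778/10.567 = 3.10192…
r ≈ ln(R0)/T = ln(10.567)/3.10192… = 0.76009… → 0.760

0.760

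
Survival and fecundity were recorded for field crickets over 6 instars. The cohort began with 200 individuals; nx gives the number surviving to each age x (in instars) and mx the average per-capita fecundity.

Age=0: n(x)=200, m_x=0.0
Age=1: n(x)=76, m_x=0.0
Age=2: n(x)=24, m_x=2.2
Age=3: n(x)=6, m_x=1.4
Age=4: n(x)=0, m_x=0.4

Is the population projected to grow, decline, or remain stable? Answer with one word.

declining

lx = nx/n0 = nx/200: 1, 0.38, 0.12, 0.03, 0
R0 = Σ lx·mx = 0 + 0 + 0.264 + 0.042 + 0 = 0.306
R0 < 1, so the population is declining.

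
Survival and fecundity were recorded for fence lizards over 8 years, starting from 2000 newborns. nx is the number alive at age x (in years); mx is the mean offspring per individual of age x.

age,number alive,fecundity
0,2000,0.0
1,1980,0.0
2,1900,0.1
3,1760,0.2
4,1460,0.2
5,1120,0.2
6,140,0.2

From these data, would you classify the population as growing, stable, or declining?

declining

lx = nx/n0 = nx/2000: 1, 0.99, 0.95, 0.88, 0.73, 0.56, 0.07
R0 = Σ lx·mx = 0 + 0 + 0.095 + 0.176 + 0.146 + 0.112 + 0.014 = 0.543
R0 < 1, so the population is declining.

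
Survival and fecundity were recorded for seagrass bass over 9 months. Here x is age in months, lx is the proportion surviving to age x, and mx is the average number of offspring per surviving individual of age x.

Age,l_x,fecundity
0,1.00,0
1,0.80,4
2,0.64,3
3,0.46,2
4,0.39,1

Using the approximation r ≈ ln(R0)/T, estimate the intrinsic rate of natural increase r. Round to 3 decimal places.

R0 = Σ lx·mx = 0 + 3.2 + 1.92 + 0.92 + 0.39 = 6.43
Σ x·lx·mx = 11.36; T = 11.36/6.43 = 1.76672…
r ≈ ln(R0)/T = ln(6.43)/1.76672… = 1.05335… → 1.053

1.053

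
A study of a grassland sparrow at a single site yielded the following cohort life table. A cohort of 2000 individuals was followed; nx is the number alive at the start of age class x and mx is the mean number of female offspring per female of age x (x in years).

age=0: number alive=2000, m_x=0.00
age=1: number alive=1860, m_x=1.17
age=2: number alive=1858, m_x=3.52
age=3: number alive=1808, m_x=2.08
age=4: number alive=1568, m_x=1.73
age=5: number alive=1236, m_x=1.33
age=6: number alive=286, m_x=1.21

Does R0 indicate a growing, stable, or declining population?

lx = nx/n0 = nx/2000: 1, 0.93, 0.929, 0.904, 0.784, 0.618, 0.143
R0 = Σ lx·mx = 0 + 1.0881 + 3.27008 + 1.88032 + 1.35632 + 0.82194 + 0.17303 = 8.58979
R0 > 1, so the population is growing.

growing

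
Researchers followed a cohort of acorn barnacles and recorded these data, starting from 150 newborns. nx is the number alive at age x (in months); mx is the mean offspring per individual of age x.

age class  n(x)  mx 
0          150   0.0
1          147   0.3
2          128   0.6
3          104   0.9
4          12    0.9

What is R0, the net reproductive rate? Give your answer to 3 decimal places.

1.502

lx = nx/n0 = nx/150: 1, 0.98, 0.85333…, 0.69333…, 0.08
lx·mx by age: 0, 0.294, 0.512…, 0.624…, 0.072
R0 = Σ lx·mx = 1.502… → 1.502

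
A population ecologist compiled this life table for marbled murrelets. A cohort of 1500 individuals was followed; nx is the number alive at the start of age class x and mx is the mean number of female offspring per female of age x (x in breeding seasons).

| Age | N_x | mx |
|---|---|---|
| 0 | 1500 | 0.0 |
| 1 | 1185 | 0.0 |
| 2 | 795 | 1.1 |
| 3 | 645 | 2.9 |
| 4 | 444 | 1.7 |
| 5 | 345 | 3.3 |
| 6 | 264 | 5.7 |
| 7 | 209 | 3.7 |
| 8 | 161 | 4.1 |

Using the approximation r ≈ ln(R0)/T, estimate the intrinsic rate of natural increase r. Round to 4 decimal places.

lx = nx/n0 = nx/1500: 1, 0.79, 0.53, 0.43, 0.296, 0.23, 0.176, 0.13933…, 0.10733…
R0 = Σ lx·mx = 0 + 0 + 0.583 + 1.247 + 0.5032 + 0.759 + 1.0032 + 0.51553… + 0.44007… = 5.051…
Σ x·lx·mx = 23.863267…; T = 23.863267…/5.051… = 4.72446…
r ≈ ln(R0)/T = ln(5.051…)/4.72446… = 0.342808… → 0.3428

0.3428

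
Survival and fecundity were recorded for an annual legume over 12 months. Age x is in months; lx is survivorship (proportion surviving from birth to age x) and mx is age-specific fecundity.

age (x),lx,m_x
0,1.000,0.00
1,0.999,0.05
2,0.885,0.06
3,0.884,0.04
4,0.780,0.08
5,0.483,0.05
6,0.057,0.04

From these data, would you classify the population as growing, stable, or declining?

declining

R0 = Σ lx·mx = 0 + 0.04995 + 0.0531 + 0.03536 + 0.0624 + 0.02415 + 0.00228 = 0.22724
R0 < 1, so the population is declining.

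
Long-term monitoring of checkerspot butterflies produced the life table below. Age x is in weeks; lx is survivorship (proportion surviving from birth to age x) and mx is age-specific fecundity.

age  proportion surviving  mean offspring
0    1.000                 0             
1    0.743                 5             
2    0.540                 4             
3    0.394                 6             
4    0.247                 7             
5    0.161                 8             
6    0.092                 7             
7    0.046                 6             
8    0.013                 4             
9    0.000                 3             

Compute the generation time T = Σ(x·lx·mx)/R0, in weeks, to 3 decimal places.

2.837

lx·mx: 0, 3.715, 2.16, 2.364, 1.729, 1.288, 0.644, 0.276, 0.052, 0 → R0 = 12.228
x·lx·mx: 0, 3.715, 4.32, 7.092, 6.916, 6.44, 3.864, 1.932, 0.416, 0 → Σ = 34.695
T = 34.695 / 12.228 = 2.837341… → 2.837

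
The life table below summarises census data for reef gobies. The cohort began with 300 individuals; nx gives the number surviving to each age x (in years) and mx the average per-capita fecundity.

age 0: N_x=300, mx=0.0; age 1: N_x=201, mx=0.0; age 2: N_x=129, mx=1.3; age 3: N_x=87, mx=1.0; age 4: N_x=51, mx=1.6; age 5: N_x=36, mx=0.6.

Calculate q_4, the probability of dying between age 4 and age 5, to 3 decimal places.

0.294

lx = nx/n0 = nx/300: 1, 0.67, 0.43, 0.29, 0.17, 0.12
q_4 = (l_4 − l_5) / l_4 = (0.17 − 0.12) / 0.17
     = 0.05 / 0.17 = 0.294118… → 0.294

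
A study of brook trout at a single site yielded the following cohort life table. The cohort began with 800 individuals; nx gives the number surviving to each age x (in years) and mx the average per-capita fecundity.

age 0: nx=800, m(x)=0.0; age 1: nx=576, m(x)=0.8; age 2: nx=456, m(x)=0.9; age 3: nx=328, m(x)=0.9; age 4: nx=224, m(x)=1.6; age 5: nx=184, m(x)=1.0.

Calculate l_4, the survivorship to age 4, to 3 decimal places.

0.280

l_4 = n_4/n_0 = 224/800 = 0.28 → 0.280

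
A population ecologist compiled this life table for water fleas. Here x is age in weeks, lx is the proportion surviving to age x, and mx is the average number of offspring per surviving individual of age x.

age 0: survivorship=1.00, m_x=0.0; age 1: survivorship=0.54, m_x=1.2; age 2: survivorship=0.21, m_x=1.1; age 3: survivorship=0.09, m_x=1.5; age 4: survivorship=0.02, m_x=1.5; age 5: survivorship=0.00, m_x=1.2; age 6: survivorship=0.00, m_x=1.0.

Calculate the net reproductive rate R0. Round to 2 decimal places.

1.04

lx·mx by age: 0, 0.648, 0.231, 0.135, 0.03, 0, 0
R0 = Σ lx·mx = 1.044 → 1.04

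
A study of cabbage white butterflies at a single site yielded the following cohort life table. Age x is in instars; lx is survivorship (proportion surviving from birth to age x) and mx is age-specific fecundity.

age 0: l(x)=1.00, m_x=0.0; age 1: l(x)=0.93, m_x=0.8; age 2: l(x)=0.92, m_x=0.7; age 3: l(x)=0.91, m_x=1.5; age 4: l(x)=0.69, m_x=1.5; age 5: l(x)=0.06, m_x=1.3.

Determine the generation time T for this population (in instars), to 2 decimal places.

lx·mx: 0, 0.744, 0.644, 1.365, 1.035, 0.078 → R0 = 3.866
x·lx·mx: 0, 0.744, 1.288, 4.095, 4.14, 0.39 → Σ = 10.657
T = 10.657 / 3.866 = 2.756596… → 2.76

2.76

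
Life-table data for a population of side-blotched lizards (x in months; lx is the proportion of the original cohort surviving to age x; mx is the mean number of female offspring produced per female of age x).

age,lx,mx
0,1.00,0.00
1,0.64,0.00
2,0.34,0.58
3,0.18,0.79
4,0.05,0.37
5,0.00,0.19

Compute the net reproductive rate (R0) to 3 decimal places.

lx·mx by age: 0, 0, 0.1972, 0.1422, 0.0185, 0
R0 = Σ lx·mx = 0.3579 → 0.358

0.358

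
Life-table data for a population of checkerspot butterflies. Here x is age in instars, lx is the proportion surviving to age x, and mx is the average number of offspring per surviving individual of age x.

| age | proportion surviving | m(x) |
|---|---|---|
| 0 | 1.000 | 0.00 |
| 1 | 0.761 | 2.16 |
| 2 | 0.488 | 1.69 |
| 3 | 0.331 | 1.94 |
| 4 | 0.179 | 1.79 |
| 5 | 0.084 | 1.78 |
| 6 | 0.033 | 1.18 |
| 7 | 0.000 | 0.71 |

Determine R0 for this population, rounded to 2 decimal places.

3.62

lx·mx by age: 0, 1.64376, 0.82472, 0.64214, 0.32041, 0.14952, 0.03894, 0
R0 = Σ lx·mx = 3.61949 → 3.62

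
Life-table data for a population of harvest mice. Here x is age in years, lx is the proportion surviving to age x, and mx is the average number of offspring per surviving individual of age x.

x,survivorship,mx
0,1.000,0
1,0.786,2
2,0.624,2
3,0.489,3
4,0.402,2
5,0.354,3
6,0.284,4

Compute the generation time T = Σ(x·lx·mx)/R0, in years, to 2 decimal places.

3.27

lx·mx: 0, 1.572, 1.248, 1.467, 0.804, 1.062, 1.136 → R0 = 7.289
x·lx·mx: 0, 1.572, 2.496, 4.401, 3.216, 5.31, 6.816 → Σ = 23.811
T = 23.811 / 7.289 = 3.266703… → 3.27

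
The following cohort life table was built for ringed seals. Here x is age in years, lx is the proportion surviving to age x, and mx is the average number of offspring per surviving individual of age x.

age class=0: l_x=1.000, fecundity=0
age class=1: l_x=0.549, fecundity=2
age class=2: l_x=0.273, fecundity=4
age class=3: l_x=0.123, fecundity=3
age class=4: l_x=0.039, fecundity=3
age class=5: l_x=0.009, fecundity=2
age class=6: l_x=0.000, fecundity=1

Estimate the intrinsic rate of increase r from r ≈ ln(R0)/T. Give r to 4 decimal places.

0.5397

R0 = Σ lx·mx = 0 + 1.098 + 1.092 + 0.369 + 0.117 + 0.018 + 0 = 2.694
Σ x·lx·mx = 4.947; T = 4.947/2.694 = 1.8363…
r ≈ ln(R0)/T = ln(2.694)/1.8363… = 0.539686… → 0.5397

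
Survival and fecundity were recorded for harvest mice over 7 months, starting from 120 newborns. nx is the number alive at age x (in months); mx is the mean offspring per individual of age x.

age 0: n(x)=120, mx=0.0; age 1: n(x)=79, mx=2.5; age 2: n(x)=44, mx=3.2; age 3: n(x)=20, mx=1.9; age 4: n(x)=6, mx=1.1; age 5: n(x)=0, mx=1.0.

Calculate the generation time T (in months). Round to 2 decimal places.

lx = nx/n0 = nx/120: 1, 0.65833…, 0.36667…, 0.16667…, 0.05, 0
lx·mx: 0, 1.645833…, 1.173333…, 0.316667…, 0.055, 0 → R0 = 3.190833…
x·lx·mx: 0, 1.645833…, 2.346667…, 0.95…, 0.22, 0 → Σ = 5.1625…
T = 5.1625… / 3.190833… = 1.617916… → 1.62

1.62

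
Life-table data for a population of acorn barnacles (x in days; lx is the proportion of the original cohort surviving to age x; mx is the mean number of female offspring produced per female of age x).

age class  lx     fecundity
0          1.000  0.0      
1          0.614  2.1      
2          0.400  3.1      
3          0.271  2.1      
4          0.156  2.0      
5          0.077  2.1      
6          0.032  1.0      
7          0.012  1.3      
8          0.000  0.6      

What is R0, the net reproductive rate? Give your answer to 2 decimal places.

3.62

lx·mx by age: 0, 1.2894, 1.24, 0.5691, 0.312, 0.1617, 0.032, 0.0156, 0
R0 = Σ lx·mx = 3.6198 → 3.62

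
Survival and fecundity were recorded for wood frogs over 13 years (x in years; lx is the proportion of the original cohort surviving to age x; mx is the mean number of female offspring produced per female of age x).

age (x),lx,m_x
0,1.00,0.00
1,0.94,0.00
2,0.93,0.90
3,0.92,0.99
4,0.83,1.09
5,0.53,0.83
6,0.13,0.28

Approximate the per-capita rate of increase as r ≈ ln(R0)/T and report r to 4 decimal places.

R0 = Σ lx·mx = 0 + 0 + 0.837 + 0.9108 + 0.9047 + 0.4399 + 0.0364 = 3.1288
Σ x·lx·mx = 10.4431; T = 10.4431/3.1288 = 3.33773…
r ≈ ln(R0)/T = ln(3.1288)/3.33773… = 0.341744… → 0.3417

0.3417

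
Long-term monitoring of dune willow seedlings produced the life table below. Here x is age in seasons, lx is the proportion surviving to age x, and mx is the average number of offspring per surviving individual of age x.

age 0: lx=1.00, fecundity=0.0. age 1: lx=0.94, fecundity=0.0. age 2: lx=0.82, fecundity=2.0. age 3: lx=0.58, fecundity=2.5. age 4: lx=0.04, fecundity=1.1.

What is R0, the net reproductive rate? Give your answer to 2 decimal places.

lx·mx by age: 0, 0, 1.64, 1.45, 0.044
R0 = Σ lx·mx = 3.134 → 3.13

3.13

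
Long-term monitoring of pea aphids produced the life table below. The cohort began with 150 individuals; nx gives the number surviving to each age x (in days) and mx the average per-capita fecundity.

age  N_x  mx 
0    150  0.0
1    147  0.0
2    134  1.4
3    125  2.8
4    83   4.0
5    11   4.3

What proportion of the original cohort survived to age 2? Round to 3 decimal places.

l_2 = n_2/n_0 = 134/150 = 0.893333… → 0.893

0.893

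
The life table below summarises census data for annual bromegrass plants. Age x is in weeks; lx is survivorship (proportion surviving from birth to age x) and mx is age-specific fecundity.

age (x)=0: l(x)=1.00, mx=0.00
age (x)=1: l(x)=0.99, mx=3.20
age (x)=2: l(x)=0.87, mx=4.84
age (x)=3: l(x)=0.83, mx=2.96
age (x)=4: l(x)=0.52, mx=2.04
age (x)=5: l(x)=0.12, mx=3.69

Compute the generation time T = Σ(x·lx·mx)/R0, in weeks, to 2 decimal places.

2.24

lx·mx: 0, 3.168, 4.2108, 2.4568, 1.0608, 0.4428 → R0 = 11.3392
x·lx·mx: 0, 3.168, 8.4216, 7.3704, 4.2432, 2.214 → Σ = 25.4172
T = 25.4172 / 11.3392 = 2.241534… → 2.24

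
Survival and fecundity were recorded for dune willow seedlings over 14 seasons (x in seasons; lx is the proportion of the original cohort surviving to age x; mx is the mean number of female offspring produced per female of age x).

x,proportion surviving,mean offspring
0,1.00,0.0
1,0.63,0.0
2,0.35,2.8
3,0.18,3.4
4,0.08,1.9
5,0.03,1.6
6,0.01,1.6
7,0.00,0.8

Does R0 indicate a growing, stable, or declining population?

growing

R0 = Σ lx·mx = 0 + 0 + 0.98 + 0.612 + 0.152 + 0.048 + 0.016 + 0 = 1.808
R0 > 1, so the population is growing.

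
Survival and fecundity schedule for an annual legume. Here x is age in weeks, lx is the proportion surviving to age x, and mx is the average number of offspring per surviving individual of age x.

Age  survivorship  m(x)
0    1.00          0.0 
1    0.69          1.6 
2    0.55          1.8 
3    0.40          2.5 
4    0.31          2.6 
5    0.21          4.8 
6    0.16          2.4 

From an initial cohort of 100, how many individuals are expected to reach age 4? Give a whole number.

31

Expected survivors = N0 · l_4 = 100 × 0.31 = 31 → 31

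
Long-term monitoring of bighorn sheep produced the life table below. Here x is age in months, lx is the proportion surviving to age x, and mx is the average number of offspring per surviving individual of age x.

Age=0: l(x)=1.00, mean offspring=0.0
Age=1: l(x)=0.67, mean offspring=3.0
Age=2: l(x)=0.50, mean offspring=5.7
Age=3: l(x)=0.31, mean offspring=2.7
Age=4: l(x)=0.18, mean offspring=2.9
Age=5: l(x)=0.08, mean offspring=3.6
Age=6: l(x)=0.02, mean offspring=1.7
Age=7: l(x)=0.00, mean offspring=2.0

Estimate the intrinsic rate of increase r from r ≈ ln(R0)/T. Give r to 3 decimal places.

0.880

R0 = Σ lx·mx = 0 + 2.01 + 2.85 + 0.837 + 0.522 + 0.288 + 0.034 + 0 = 6.541
Σ x·lx·mx = 13.953; T = 13.953/6.541 = 2.13316…
r ≈ ln(R0)/T = ln(6.541)/2.13316… = 0.88043… → 0.880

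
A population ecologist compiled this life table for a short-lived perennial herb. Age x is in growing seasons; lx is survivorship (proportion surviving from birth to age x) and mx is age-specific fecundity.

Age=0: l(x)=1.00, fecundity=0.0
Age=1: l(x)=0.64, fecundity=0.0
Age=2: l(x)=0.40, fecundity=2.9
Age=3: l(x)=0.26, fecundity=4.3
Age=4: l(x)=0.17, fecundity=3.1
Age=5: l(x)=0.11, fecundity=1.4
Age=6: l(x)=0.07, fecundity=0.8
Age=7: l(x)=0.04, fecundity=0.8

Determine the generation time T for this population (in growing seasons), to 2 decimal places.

2.99

lx·mx: 0, 0, 1.16, 1.118, 0.527, 0.154, 0.056, 0.032 → R0 = 3.047
x·lx·mx: 0, 0, 2.32, 3.354, 2.108, 0.77, 0.336, 0.224 → Σ = 9.112
T = 9.112 / 3.047 = 2.990482… → 2.99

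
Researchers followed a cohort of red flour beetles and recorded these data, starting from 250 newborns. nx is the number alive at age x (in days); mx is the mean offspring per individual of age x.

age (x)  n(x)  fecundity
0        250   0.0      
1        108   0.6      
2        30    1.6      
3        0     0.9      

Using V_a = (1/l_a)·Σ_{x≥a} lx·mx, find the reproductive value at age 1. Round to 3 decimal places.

lx = nx/n0 = nx/250: 1, 0.432, 0.12, 0
lx·mx for x ≥ 1: 0.2592, 0.192, 0 → sum = 0.4512
V_1 = 0.4512 / l_1 = 0.4512 / 0.432 = 1.044444… → 1.044

1.044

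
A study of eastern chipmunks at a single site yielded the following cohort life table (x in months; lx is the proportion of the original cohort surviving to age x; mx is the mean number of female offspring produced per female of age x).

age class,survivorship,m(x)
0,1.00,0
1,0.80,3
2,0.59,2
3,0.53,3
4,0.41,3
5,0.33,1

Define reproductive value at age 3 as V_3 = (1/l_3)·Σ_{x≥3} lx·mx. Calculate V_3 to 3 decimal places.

5.943

lx·mx for x ≥ 3: 1.59, 1.23, 0.33 → sum = 3.15
V_3 = 3.15 / l_3 = 3.15 / 0.53 = 5.943396… → 5.943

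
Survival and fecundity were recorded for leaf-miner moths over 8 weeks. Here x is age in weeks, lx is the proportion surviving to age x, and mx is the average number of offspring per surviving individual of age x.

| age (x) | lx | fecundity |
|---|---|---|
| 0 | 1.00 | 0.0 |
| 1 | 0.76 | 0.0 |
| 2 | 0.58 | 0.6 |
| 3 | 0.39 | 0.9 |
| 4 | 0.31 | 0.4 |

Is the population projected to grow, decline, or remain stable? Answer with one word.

declining

R0 = Σ lx·mx = 0 + 0 + 0.348 + 0.351 + 0.124 = 0.823
R0 < 1, so the population is declining.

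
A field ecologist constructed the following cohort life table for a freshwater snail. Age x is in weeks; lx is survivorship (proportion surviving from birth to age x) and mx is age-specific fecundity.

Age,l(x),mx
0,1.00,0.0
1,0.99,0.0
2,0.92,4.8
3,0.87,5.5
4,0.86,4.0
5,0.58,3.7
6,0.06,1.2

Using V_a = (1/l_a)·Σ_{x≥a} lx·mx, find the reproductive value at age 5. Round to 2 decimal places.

3.82

lx·mx for x ≥ 5: 2.146, 0.072 → sum = 2.218
V_5 = 2.218 / l_5 = 2.218 / 0.58 = 3.824138… → 3.82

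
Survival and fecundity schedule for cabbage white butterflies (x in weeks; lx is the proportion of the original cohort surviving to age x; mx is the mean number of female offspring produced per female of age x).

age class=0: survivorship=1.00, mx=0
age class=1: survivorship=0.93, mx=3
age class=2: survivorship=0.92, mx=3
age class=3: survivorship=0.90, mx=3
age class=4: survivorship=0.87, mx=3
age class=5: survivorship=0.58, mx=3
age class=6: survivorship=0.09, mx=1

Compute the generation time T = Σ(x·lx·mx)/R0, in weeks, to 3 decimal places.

2.844

lx·mx: 0, 2.79, 2.76, 2.7, 2.61, 1.74, 0.09 → R0 = 12.69
x·lx·mx: 0, 2.79, 5.52, 8.1, 10.44, 8.7, 0.54 → Σ = 36.09
T = 36.09 / 12.69 = 2.843972… → 2.844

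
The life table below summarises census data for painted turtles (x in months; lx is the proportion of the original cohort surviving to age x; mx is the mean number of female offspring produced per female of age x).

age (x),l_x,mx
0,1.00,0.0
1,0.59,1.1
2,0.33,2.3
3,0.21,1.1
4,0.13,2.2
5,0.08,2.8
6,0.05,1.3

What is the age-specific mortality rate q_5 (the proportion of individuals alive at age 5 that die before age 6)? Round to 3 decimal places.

q_5 = (l_5 − l_6) / l_5 = (0.08 − 0.05) / 0.08
     = 0.03 / 0.08 = 0.375 → 0.375

0.375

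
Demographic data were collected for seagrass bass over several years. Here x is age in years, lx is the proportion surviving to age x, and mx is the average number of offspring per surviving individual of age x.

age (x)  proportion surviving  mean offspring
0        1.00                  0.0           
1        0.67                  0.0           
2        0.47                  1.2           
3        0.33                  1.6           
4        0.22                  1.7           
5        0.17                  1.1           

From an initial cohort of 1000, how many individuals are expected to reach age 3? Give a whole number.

330

Expected survivors = N0 · l_3 = 1000 × 0.33 = 330 → 330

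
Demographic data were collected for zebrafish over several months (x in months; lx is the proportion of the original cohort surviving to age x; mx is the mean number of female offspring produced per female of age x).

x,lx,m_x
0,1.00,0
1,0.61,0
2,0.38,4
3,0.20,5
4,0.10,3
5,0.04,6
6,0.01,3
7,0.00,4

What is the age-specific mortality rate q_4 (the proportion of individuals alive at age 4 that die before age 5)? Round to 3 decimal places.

q_4 = (l_4 − l_5) / l_4 = (0.1 − 0.04) / 0.1
     = 0.06 / 0.1 = 0.6 → 0.600

0.600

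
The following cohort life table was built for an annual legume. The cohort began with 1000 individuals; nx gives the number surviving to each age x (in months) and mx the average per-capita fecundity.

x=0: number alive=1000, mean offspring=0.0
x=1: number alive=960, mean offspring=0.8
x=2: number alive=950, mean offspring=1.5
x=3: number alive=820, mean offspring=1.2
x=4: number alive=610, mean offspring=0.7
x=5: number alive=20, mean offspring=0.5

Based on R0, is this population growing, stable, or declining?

lx = nx/n0 = nx/1000: 1, 0.96, 0.95, 0.82, 0.61, 0.02
R0 = Σ lx·mx = 0 + 0.768 + 1.425 + 0.984 + 0.427 + 0.01 = 3.614
R0 > 1, so the population is growing.

growing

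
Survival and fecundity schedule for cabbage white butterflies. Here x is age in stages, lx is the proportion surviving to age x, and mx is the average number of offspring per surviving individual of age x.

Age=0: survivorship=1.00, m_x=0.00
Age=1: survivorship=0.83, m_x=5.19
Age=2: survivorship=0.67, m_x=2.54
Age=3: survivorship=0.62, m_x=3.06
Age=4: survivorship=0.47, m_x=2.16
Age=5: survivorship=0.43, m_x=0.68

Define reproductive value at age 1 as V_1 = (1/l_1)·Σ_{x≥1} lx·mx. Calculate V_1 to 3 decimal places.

11.102

lx·mx for x ≥ 1: 4.3077, 1.7018, 1.8972, 1.0152, 0.2924 → sum = 9.2143
V_1 = 9.2143 / l_1 = 9.2143 / 0.83 = 11.101566… → 11.102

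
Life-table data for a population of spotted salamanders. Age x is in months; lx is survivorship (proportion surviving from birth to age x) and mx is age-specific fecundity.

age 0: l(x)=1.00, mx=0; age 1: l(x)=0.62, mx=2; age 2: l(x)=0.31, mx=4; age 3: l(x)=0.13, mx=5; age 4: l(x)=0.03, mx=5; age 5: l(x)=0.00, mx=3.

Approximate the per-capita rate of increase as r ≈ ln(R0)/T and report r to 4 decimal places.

0.6214

R0 = Σ lx·mx = 0 + 1.24 + 1.24 + 0.65 + 0.15 + 0 = 3.28
Σ x·lx·mx = 6.27; T = 6.27/3.28 = 1.91159…
r ≈ ln(R0)/T = ln(3.28)/1.91159… = 0.621392… → 0.6214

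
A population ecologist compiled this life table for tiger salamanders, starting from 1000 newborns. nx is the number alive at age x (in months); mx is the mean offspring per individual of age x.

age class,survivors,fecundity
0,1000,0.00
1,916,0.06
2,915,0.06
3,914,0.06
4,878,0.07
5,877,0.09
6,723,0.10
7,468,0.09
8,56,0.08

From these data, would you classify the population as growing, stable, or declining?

lx = nx/n0 = nx/1000: 1, 0.916, 0.915, 0.914, 0.878, 0.877, 0.723, 0.468, 0.056
R0 = Σ lx·mx = 0 + 0.05496 + 0.0549 + 0.05484 + 0.06146 + 0.07893 + 0.0723 + 0.04212 + 0.00448 = 0.42399
R0 < 1, so the population is declining.

declining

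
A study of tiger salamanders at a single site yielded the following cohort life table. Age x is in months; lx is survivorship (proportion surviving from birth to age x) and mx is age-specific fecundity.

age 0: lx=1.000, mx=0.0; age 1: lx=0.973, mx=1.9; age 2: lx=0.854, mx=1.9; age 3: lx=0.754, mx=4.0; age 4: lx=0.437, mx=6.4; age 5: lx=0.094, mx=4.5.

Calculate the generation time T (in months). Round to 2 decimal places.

2.83

lx·mx: 0, 1.8487, 1.6226, 3.016, 2.7968, 0.423 → R0 = 9.7071
x·lx·mx: 0, 1.8487, 3.2452, 9.048, 11.1872, 2.115 → Σ = 27.4441
T = 27.4441 / 9.7071 = 2.827219… → 2.83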